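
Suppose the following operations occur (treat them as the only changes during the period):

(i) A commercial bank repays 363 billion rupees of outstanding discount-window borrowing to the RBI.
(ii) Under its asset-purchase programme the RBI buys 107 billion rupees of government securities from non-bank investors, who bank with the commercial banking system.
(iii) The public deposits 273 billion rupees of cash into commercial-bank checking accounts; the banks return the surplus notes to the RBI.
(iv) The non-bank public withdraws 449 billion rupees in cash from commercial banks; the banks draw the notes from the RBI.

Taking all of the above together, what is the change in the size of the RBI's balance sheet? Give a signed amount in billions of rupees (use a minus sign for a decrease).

-256 billion

Discount-window repayment 363 billion rupees: an RBI asset is shed → −363B.
Asset purchase (from non-banks) 107 billion rupees: an RBI asset is acquired → +107B.
Currency deposit 273 billion rupees: only the composition of liabilities changes → 0.
Currency withdrawal 449 billion rupees: only the composition of liabilities changes → 0.
Net: −363 + 107 + 0 + 0 = -256 billion.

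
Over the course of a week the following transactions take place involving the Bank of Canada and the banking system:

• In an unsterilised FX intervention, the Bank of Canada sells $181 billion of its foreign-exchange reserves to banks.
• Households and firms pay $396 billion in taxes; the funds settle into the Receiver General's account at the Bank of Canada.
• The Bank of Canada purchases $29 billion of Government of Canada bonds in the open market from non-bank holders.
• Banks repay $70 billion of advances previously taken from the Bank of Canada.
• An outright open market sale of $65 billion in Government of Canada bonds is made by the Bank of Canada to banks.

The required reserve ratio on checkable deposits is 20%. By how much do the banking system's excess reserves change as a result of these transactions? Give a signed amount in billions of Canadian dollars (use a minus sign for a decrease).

FX sale $181 billion: reserves −$181B, deposits 0.
Government account inflow $396 billion: reserves −$396B, deposits −$396B.
Asset purchase (from non-banks) $29 billion: reserves +$29B, deposits +$29B.
Discount-window repayment $70 billion: reserves −$70B, deposits 0.
OMO sale (to banks) $65 billion: reserves −$65B, deposits 0.
Totals: Δreserves = −$683B, Δdeposits = −$367B.
Δrequired reserves = 20% × −$367B = −$73.4B.
Δexcess reserves = Δreserves − Δrequired = −$683B − (−$73.4B) = -$609.6 billion.

-$609.6 billion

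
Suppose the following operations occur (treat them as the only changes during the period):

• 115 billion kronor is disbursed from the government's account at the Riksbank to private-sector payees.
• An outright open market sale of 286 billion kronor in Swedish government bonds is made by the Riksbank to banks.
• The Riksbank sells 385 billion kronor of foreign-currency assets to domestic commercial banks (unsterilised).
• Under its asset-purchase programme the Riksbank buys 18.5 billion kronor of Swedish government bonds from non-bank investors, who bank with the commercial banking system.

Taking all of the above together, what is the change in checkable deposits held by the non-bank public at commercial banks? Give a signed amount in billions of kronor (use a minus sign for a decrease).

+133.5 billion

Government spending 115 billion kronor: non-bank counterparties' bank balances rise → +115B.
OMO sale (to banks) 286 billion kronor: the counterparty is a bank, so public deposits are unchanged → 0.
FX sale 385 billion kronor: the counterparty is a bank, so public deposits are unchanged → 0.
Asset purchase (from non-banks) 18.5 billion kronor: non-bank counterparties' bank balances rise → +18.5B.
Net: 115 + 0 + 0 + 18.5 = +133.5 billion.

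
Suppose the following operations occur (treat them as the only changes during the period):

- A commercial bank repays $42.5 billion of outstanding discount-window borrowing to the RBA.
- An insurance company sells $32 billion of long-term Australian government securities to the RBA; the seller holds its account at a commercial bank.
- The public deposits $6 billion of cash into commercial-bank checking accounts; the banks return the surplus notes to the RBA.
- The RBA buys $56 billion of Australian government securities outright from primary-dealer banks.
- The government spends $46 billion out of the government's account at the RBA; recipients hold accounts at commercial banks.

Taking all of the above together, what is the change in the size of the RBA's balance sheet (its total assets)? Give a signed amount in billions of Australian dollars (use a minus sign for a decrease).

+$45.5 billion

RBA balance sheet:
  Assets:      Securities +$88B, Loans to banks −$42.5B
  Liabilities: Bank reserves +$97.5B, Currency in circulation −$6B, Government deposits −$46B
Change in total RBA assets = +$45.5 billion.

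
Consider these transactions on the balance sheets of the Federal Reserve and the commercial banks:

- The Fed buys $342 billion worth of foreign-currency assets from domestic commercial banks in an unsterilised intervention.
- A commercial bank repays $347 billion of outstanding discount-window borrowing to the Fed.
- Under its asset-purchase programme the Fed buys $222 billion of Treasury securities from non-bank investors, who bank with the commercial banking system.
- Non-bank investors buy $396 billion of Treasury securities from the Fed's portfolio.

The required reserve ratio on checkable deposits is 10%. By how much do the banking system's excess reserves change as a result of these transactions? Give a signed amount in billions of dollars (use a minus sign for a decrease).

FX purchase $342 billion: reserves +$342B, deposits 0.
Discount-window repayment $347 billion: reserves −$347B, deposits 0.
Asset purchase (from non-banks) $222 billion: reserves +$222B, deposits +$222B.
Asset sale (to non-banks) $396 billion: reserves −$396B, deposits −$396B.
Totals: Δreserves = −$179B, Δdeposits = −$174B.
Δrequired reserves = 10% × −$174B = −$17.4B.
Δexcess reserves = Δreserves − Δrequired = −$179B − (−$17.4B) = -$161.6 billion.

-$161.6 billion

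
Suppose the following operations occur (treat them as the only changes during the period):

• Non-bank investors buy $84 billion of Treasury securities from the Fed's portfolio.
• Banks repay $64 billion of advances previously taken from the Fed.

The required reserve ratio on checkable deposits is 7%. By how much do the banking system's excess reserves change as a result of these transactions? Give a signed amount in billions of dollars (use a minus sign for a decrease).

Asset sale (to non-banks) $84 billion: reserves −$84B, deposits −$84B.
Discount-window repayment $64 billion: reserves −$64B, deposits 0.
Totals: Δreserves = −$148B, Δdeposits = −$84B.
Δrequired reserves = 7% × −$84B = −$5.88B.
Δexcess reserves = Δreserves − Δrequired = −$148B − (−$5.88B) = -$142.12 billion.

-$142.12 billion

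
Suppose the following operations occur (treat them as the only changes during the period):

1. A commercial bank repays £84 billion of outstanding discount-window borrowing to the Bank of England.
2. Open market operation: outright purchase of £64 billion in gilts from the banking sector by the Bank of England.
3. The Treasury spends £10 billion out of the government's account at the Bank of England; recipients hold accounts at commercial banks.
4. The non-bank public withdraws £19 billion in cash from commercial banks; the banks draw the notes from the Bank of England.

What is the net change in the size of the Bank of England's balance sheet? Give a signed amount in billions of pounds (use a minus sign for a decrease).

-£20 billion

Bank of England balance sheet:
  Assets:      Securities +£64B, Loans to banks −£84B
  Liabilities: Bank reserves −£29B, Currency in circulation +£19B, Government deposits −£10B
Change in total Bank of England assets = -£20 billion.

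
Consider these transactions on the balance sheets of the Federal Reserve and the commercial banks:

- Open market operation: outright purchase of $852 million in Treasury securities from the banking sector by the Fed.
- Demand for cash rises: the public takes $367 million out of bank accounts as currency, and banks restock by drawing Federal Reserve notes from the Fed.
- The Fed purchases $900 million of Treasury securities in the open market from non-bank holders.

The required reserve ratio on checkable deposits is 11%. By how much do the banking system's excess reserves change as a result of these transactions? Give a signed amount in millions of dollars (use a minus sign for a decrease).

OMO purchase (from banks) $852 million: reserves +$852M, deposits 0.
Currency withdrawal $367 million: reserves −$367M, deposits −$367M.
Asset purchase (from non-banks) $900 million: reserves +$900M, deposits +$900M.
Totals: Δreserves = +$1385M, Δdeposits = +$533M.
Δrequired reserves = 11% × +$533M = +$58.63M.
Δexcess reserves = Δreserves − Δrequired = +$1385M − (+$58.63M) = +$1326.37 million.

+$1326.37 million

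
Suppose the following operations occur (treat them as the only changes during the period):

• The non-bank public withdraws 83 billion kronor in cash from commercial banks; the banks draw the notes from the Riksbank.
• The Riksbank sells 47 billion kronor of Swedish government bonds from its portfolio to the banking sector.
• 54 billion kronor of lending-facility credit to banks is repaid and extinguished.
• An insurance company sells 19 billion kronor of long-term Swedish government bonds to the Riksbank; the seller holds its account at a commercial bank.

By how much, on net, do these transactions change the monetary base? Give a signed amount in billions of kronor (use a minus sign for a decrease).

-82 billion

Riksbank balance sheet:
  Assets:      Securities −28B, Loans to banks −54B
  Liabilities: Bank reserves −165B, Currency in circulation +83B
Commercial banking system:
  Assets:      Reserves at CB −165B, Securities +47B
  Liabilities: Checkable deposits −64B, Borrowings from CB −54B
Monetary base = currency + reserves: +83B + (−165B) = -82 billion.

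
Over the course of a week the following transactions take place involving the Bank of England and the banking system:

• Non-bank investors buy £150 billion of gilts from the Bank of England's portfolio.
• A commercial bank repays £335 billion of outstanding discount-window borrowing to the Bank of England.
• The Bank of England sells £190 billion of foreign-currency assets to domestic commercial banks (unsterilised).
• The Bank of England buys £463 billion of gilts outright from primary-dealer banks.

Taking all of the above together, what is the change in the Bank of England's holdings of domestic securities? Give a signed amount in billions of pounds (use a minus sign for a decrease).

+£313 billion

Asset sale (to non-banks) £150 billion: securities removed from the Bank of England's portfolio → −£150B.
Discount-window repayment £335 billion: the Bank of England's securities portfolio is untouched → 0.
FX sale £190 billion: the Bank of England's securities portfolio is untouched → 0.
OMO purchase (from banks) £463 billion: securities added to the Bank of England's portfolio → +£463B.
Net: −150 + 0 + 0 + 463 = +£313 billion.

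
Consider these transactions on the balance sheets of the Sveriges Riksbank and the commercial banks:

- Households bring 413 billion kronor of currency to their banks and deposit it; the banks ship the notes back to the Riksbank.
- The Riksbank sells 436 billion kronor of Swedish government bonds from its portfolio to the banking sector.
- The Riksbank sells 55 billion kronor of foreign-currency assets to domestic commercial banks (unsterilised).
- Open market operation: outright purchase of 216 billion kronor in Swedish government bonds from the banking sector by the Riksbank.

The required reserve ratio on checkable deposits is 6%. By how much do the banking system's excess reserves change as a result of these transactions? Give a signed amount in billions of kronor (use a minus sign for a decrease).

+113.22 billion

Currency deposit 413 billion kronor: reserves +413B, deposits +413B.
OMO sale (to banks) 436 billion kronor: reserves −436B, deposits 0.
FX sale 55 billion kronor: reserves −55B, deposits 0.
OMO purchase (from banks) 216 billion kronor: reserves +216B, deposits 0.
Totals: Δreserves = +138B, Δdeposits = +413B.
Δrequired reserves = 6% × +413B = +24.78B.
Δexcess reserves = Δreserves − Δrequired = +138B − (+24.78B) = +113.22 billion.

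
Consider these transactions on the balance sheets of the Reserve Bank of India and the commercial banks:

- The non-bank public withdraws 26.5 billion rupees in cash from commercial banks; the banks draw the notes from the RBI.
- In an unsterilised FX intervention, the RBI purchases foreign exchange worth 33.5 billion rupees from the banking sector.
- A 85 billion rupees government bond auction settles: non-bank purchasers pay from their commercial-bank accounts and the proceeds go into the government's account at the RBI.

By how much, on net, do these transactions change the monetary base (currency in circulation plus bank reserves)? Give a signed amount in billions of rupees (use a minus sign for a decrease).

Currency withdrawal 26.5 billion rupees: just a shift between currency and reserves — both are base money → 0.
FX purchase 33.5 billion rupees: RBI balance sheet expands → +33.5B.
Government account inflow 85 billion rupees: reserves shift to a non-base liability → −85B.
Net: 0 + 33.5 − 85 = -51.5 billion.

-51.5 billion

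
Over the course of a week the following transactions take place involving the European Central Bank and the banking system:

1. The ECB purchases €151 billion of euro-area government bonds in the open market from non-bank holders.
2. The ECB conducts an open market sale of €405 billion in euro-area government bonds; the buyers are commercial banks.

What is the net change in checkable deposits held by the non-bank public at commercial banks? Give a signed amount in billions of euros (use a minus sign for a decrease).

+€151 billion

Asset purchase (from non-banks) €151 billion: non-bank counterparties' bank balances rise → +€151B.
OMO sale (to banks) €405 billion: the counterparty is a bank, so public deposits are unchanged → 0.
Net: 151 + 0 = +€151 billion.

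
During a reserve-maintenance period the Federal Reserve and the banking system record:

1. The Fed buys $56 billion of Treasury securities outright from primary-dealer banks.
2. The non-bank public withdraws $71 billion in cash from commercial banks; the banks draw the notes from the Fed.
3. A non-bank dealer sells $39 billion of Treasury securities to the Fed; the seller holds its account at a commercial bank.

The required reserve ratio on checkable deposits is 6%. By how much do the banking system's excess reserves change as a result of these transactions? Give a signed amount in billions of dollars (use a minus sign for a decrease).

OMO purchase (from banks) $56 billion: reserves +$56B, deposits 0.
Currency withdrawal $71 billion: reserves −$71B, deposits −$71B.
Asset purchase (from non-banks) $39 billion: reserves +$39B, deposits +$39B.
Totals: Δreserves = +$24B, Δdeposits = −$32B.
Δrequired reserves = 6% × −$32B = −$1.92B.
Δexcess reserves = Δreserves − Δrequired = +$24B − (−$1.92B) = +$25.92 billion.

+$25.92 billion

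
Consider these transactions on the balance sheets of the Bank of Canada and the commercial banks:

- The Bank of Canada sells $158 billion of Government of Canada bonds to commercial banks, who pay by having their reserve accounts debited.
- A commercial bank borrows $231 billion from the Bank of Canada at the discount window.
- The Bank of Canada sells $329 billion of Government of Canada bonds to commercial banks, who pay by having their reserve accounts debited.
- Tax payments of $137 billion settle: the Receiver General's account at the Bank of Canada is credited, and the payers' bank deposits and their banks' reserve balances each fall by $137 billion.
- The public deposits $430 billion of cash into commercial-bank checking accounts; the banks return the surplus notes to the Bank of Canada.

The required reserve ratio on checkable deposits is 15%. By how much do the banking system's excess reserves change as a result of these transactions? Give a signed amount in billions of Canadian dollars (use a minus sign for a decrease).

-$6.95 billion

OMO sale (to banks) $158 billion: reserves −$158B, deposits 0.
Discount-window loan $231 billion: reserves +$231B, deposits 0.
OMO sale (to banks) $329 billion: reserves −$329B, deposits 0.
Government account inflow $137 billion: reserves −$137B, deposits −$137B.
Currency deposit $430 billion: reserves +$430B, deposits +$430B.
Totals: Δreserves = +$37B, Δdeposits = +$293B.
Δrequired reserves = 15% × +$293B = +$43.95B.
Δexcess reserves = Δreserves − Δrequired = +$37B − (+$43.95B) = -$6.95 billion.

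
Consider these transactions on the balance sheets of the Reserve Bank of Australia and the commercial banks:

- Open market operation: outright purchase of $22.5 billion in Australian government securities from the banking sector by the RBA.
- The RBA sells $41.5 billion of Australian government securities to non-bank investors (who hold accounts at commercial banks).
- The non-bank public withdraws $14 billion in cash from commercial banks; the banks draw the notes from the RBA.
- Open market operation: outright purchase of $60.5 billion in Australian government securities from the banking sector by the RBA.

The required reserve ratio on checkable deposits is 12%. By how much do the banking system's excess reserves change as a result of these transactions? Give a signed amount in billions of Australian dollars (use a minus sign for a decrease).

+$34.16 billion

OMO purchase (from banks) $22.5 billion: reserves +$22.5B, deposits 0.
Asset sale (to non-banks) $41.5 billion: reserves −$41.5B, deposits −$41.5B.
Currency withdrawal $14 billion: reserves −$14B, deposits −$14B.
OMO purchase (from banks) $60.5 billion: reserves +$60.5B, deposits 0.
Totals: Δreserves = +$27.5B, Δdeposits = −$55.5B.
Δrequired reserves = 12% × −$55.5B = −$6.66B.
Δexcess reserves = Δreserves − Δrequired = +$27.5B − (−$6.66B) = +$34.16 billion.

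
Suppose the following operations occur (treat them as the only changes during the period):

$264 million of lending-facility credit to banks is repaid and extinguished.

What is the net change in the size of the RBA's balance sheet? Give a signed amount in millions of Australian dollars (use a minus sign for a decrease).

-$264 million

RBA balance sheet:
  Assets:      Loans to banks −$264M
  Liabilities: Bank reserves −$264M
Change in total RBA assets = -$264 million.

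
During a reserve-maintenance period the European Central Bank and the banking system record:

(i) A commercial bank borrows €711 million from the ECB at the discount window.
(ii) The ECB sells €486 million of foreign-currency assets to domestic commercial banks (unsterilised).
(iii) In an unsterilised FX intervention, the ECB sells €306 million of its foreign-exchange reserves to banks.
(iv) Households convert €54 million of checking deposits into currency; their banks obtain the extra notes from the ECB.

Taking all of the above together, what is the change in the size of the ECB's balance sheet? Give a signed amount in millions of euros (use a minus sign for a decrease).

-€81 million

Discount-window loan €711 million: an ECB asset is acquired → +€711M.
FX sale €486 million: an ECB asset is shed → −€486M.
FX sale €306 million: an ECB asset is shed → −€306M.
Currency withdrawal €54 million: only the composition of liabilities changes → 0.
Net: 711 − 486 − 306 + 0 = -€81 million.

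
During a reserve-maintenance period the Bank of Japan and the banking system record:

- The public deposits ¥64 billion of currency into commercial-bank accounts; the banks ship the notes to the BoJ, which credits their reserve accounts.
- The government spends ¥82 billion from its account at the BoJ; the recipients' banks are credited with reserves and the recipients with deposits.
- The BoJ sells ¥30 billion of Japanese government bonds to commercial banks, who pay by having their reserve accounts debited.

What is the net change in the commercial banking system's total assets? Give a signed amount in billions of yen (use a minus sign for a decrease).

+¥146 billion

BoJ balance sheet:
  Assets:      Securities −¥30B
  Liabilities: Bank reserves +¥116B, Currency in circulation −¥64B, Government deposits −¥82B
Commercial banking system:
  Assets:      Reserves at CB +¥116B, Securities +¥30B
  Liabilities: Checkable deposits +¥146B
Change in total bank assets = +¥146 billion.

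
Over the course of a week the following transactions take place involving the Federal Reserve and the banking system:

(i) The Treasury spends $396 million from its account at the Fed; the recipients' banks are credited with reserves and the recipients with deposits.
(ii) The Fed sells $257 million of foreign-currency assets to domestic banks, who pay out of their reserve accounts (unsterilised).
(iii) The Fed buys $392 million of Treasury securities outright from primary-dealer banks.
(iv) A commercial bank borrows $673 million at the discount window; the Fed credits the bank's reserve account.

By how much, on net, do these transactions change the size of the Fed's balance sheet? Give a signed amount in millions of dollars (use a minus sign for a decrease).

Fed balance sheet:
  Assets:      Securities +$392M, Loans to banks +$673M, Foreign assets −$257M
  Liabilities: Bank reserves +$1204M, Government deposits −$396M
Commercial banking system:
  Assets:      Reserves at CB +$1204M, Securities −$392M, Foreign assets +$257M
  Liabilities: Checkable deposits +$396M, Borrowings from CB +$673M
Change in total Fed assets = +$808 million.

+$808 million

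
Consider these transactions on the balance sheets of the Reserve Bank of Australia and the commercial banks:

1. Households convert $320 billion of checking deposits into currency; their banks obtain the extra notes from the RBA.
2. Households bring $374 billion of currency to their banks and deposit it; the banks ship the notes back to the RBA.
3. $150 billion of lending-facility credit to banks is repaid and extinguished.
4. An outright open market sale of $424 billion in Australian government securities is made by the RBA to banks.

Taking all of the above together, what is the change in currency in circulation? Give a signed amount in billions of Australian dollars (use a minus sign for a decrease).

Currency withdrawal $320 billion: notes leave the central bank → +$320B.
Currency deposit $374 billion: notes return to the central bank → −$374B.
Discount-window repayment $150 billion: no currency enters or leaves circulation → 0.
OMO sale (to banks) $424 billion: no currency enters or leaves circulation → 0.
Net: 320 − 374 + 0 + 0 = -$54 billion.

-$54 billion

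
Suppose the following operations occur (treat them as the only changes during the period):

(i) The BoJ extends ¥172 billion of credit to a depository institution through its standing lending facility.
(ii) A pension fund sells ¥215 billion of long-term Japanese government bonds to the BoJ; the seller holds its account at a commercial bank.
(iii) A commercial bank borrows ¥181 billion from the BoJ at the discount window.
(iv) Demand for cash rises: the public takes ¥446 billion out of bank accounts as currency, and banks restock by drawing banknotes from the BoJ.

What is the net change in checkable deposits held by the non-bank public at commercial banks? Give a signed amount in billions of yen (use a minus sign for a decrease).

BoJ balance sheet:
  Assets:      Securities +¥215B, Loans to banks +¥353B
  Liabilities: Bank reserves +¥122B, Currency in circulation +¥446B
Commercial banking system:
  Assets:      Reserves at CB +¥122B
  Liabilities: Checkable deposits −¥231B, Borrowings from CB +¥353B
So the change in checkable deposits held by the non-bank public at commercial banks is -¥231 billion.

-¥231 billion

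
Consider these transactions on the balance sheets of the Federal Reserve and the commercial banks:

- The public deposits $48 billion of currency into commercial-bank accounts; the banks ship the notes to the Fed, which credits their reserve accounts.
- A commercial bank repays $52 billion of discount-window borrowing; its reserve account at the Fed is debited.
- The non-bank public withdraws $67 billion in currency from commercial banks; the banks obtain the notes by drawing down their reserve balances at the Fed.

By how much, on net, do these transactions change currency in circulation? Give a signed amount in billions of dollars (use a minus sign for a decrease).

Fed balance sheet:
  Assets:      Loans to banks −$52B
  Liabilities: Bank reserves −$71B, Currency in circulation +$19B
Commercial banking system:
  Assets:      Reserves at CB −$71B
  Liabilities: Checkable deposits −$19B, Borrowings from CB −$52B
So the change in currency in circulation is +$19 billion.

+$19 billion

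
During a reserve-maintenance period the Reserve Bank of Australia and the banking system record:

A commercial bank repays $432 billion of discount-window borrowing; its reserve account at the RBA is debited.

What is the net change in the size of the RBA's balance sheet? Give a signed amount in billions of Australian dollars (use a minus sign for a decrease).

-$432 billion

Discount-window repayment $432 billion: an RBA asset is shed → −$432B.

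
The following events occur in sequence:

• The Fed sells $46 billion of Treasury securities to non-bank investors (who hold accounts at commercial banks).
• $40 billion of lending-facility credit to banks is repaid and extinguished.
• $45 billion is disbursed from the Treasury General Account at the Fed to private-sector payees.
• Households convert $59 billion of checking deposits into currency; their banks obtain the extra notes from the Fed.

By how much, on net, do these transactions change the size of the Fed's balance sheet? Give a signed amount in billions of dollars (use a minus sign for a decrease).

Fed balance sheet:
  Assets:      Securities −$46B, Loans to banks −$40B
  Liabilities: Bank reserves −$100B, Currency in circulation +$59B, Government deposits −$45B
Change in total Fed assets = -$86 billion.

-$86 billion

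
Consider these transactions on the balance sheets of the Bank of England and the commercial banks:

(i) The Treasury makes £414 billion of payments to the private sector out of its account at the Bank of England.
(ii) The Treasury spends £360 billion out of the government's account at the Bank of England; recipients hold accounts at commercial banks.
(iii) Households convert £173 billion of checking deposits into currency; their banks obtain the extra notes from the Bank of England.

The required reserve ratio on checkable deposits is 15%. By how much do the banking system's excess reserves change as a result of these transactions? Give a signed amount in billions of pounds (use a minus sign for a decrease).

+£510.85 billion

Government spending £414 billion: reserves +£414B, deposits +£414B.
Government spending £360 billion: reserves +£360B, deposits +£360B.
Currency withdrawal £173 billion: reserves −£173B, deposits −£173B.
Totals: Δreserves = +£601B, Δdeposits = +£601B.
Δrequired reserves = 15% × +£601B = +£90.15B.
Δexcess reserves = Δreserves − Δrequired = +£601B − (+£90.15B) = +£510.85 billion.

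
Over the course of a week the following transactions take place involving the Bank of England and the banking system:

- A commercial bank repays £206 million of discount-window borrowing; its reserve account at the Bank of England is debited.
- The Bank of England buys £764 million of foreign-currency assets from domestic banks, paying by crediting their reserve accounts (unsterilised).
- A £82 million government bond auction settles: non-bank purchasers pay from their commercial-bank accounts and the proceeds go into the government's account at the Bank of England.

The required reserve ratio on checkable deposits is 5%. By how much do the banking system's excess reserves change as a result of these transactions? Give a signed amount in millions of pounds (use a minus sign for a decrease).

+£480.1 million

Discount-window repayment £206 million: reserves −£206M, deposits 0.
FX purchase £764 million: reserves +£764M, deposits 0.
Government account inflow £82 million: reserves −£82M, deposits −£82M.
Totals: Δreserves = +£476M, Δdeposits = −£82M.
Δrequired reserves = 5% × −£82M = −£4.1M.
Δexcess reserves = Δreserves − Δrequired = +£476M − (−£4.1M) = +£480.1 million.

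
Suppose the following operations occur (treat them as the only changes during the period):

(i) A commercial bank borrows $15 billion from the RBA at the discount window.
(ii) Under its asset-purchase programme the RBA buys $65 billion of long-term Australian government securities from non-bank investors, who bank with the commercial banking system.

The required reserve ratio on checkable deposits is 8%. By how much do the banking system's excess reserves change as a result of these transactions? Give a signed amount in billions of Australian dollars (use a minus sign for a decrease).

Discount-window loan $15 billion: reserves +$15B, deposits 0.
Asset purchase (from non-banks) $65 billion: reserves +$65B, deposits +$65B.
Totals: Δreserves = +$80B, Δdeposits = +$65B.
Δrequired reserves = 8% × +$65B = +$5.2B.
Δexcess reserves = Δreserves − Δrequired = +$80B − (+$5.2B) = +$74.8 billion.

+$74.8 billion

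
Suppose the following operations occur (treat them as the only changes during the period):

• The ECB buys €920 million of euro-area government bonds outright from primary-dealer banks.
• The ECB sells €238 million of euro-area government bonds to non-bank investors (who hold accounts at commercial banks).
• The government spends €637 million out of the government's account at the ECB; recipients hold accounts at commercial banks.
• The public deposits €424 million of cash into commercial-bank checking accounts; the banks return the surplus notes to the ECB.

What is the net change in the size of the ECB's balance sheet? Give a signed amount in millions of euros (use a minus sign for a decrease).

+€682 million

ECB balance sheet:
  Assets:      Securities +€682M
  Liabilities: Bank reserves +€1743M, Currency in circulation −€424M, Government deposits −€637M
Commercial banking system:
  Assets:      Reserves at CB +€1743M, Securities −€920M
  Liabilities: Checkable deposits +€823M
Change in total ECB assets = +€682 million.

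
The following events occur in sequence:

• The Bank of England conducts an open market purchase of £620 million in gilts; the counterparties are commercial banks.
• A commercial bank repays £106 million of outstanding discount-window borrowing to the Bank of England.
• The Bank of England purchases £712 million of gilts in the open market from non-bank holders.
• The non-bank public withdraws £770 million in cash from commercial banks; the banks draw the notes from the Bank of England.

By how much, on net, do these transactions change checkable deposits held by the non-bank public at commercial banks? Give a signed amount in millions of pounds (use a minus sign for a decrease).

-£58 million

OMO purchase (from banks) £620 million: the counterparty is a bank, so public deposits are unchanged → 0.
Discount-window repayment £106 million: the counterparty is a bank, so public deposits are unchanged → 0.
Asset purchase (from non-banks) £712 million: non-bank counterparties' bank balances rise → +£712M.
Currency withdrawal £770 million: non-bank counterparties' bank balances fall → −£770M.
Net: 0 + 0 + 712 − 770 = -£58 million.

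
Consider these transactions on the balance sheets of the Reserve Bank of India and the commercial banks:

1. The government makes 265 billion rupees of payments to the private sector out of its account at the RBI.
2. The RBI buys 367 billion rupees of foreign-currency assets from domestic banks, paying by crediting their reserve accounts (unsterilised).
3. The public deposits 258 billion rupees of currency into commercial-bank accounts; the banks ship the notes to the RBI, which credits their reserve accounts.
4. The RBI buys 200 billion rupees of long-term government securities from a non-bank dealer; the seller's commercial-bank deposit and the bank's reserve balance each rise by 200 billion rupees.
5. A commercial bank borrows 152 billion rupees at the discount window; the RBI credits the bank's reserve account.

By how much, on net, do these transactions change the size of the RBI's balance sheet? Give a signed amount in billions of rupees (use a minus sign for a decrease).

RBI balance sheet:
  Assets:      Securities +200B, Loans to banks +152B, Foreign assets +367B
  Liabilities: Bank reserves +1242B, Currency in circulation −258B, Government deposits −265B
Change in total RBI assets = +719 billion.

+719 billion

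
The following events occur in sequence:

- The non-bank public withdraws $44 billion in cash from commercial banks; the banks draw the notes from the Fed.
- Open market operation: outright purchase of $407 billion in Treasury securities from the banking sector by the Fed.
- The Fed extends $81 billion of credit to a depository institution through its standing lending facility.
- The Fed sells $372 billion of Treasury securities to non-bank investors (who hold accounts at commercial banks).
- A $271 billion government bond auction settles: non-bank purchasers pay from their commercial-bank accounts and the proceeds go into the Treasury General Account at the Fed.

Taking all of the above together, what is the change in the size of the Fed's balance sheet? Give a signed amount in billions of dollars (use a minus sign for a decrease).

Fed balance sheet:
  Assets:      Securities +$35B, Loans to banks +$81B
  Liabilities: Bank reserves −$199B, Currency in circulation +$44B, Government deposits +$271B
Commercial banking system:
  Assets:      Reserves at CB −$199B, Securities −$407B
  Liabilities: Checkable deposits −$687B, Borrowings from CB +$81B
Change in total Fed assets = +$116 billion.

+$116 billion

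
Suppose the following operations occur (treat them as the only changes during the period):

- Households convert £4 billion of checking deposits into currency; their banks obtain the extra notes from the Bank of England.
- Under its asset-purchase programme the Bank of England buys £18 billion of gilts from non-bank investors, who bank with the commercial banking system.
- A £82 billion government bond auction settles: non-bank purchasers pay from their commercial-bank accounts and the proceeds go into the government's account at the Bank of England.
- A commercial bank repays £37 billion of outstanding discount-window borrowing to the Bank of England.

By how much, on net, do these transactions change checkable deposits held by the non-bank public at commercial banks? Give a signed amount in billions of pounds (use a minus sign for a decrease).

Currency withdrawal £4 billion: non-bank counterparties' bank balances fall → −£4B.
Asset purchase (from non-banks) £18 billion: non-bank counterparties' bank balances rise → +£18B.
Government account inflow £82 billion: non-bank counterparties' bank balances fall → −£82B.
Discount-window repayment £37 billion: the counterparty is a bank, so public deposits are unchanged → 0.
Net: −4 + 18 − 82 + 0 = -£68 billion.

-£68 billion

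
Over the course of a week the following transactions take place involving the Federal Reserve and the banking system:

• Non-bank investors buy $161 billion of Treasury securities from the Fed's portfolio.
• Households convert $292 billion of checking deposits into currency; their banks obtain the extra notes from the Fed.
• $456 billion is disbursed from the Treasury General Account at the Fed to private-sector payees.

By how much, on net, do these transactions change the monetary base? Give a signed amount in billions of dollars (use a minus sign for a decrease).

Asset sale (to non-banks) $161 billion: Fed balance sheet contracts → −$161B.
Currency withdrawal $292 billion: just a shift between currency and reserves — both are base money → 0.
Government spending $456 billion: a non-base liability converts back to reserves → +$456B.
Net: −161 + 0 + 456 = +$295 billion.

+$295 billion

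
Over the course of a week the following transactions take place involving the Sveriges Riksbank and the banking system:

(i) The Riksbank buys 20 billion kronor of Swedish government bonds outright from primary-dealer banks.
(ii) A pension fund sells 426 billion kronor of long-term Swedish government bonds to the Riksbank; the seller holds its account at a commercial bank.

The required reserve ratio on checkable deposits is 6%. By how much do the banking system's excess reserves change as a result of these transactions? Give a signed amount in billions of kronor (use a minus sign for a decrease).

+420.44 billion

OMO purchase (from banks) 20 billion kronor: reserves +20B, deposits 0.
Asset purchase (from non-banks) 426 billion kronor: reserves +426B, deposits +426B.
Totals: Δreserves = +446B, Δdeposits = +426B.
Δrequired reserves = 6% × +426B = +25.56B.
Δexcess reserves = Δreserves − Δrequired = +446B − (+25.56B) = +420.44 billion.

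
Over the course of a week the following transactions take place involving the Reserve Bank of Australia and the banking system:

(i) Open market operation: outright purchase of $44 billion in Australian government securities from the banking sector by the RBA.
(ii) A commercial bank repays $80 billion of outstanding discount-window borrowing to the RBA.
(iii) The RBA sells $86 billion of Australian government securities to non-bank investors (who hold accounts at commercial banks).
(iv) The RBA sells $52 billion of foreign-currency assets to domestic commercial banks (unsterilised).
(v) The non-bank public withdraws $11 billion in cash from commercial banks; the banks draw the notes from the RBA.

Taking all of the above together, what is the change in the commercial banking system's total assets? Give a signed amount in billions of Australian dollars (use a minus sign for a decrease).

-$177 billion

OMO purchase (from banks) $44 billion: just an asset swap on bank balance sheets → 0.
Discount-window repayment $80 billion: bank balance sheets shrink → −$80B.
Asset sale (to non-banks) $86 billion: bank balance sheets shrink → −$86B.
FX sale $52 billion: just an asset swap on bank balance sheets → 0.
Currency withdrawal $11 billion: bank balance sheets shrink → −$11B.
Net: 0 − 80 − 86 + 0 − 11 = -$177 billion.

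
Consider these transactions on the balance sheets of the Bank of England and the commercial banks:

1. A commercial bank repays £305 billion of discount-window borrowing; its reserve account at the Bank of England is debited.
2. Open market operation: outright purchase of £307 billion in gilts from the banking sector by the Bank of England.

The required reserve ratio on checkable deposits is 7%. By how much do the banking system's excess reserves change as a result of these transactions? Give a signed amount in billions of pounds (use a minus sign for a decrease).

Discount-window repayment £305 billion: reserves −£305B, deposits 0.
OMO purchase (from banks) £307 billion: reserves +£307B, deposits 0.
Totals: Δreserves = +£2B, Δdeposits = 0.
Δrequired reserves = 7% × 0 = 0.
Δexcess reserves = Δreserves − Δrequired = +£2B − (0) = +£2 billion.

+£2 billion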